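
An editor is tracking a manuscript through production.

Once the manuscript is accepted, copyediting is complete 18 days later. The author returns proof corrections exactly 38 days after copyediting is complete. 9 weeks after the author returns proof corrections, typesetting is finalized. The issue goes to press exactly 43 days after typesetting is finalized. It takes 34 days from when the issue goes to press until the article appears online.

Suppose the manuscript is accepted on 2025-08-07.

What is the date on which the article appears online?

2026-02-19

The manuscript is accepted: Aug 7, 2025.
Copyediting is complete: Aug 7, 2025 + 18 days = Aug 25, 2025.
The author returns proof corrections: Aug 25, 2025 + 38 days = Oct 2, 2025.
Typesetting is finalized: Oct 2, 2025 + 9 weeks = Dec 4, 2025.
The issue goes to press: Dec 4, 2025 + 43 days = Jan 16, 2026.
The article appears online: Jan 16, 2026 + 34 days = Feb 19, 2026.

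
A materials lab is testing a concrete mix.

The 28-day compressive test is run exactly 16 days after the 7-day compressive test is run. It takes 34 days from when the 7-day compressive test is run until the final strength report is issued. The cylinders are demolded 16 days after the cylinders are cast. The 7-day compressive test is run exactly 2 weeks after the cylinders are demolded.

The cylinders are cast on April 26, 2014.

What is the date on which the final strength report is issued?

The cylinders are cast: Apr 26, 2014.
The cylinders are demolded: Apr 26, 2014 + 16 days = May 12, 2014.
The 7-day compressive test is run: May 12, 2014 + 2 weeks = May 26, 2014.
The final strength report is issued: May 26, 2014 + 34 days = Jun 29, 2014.

June 29, 2014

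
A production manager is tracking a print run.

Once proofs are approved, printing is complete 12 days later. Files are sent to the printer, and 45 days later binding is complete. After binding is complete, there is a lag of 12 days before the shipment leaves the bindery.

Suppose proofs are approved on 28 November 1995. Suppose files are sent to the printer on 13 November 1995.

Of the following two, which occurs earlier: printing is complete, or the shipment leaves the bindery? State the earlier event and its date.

Printing is complete — 10 December 1995

Proofs are approved: Nov 28, 1995.
Printing is complete: Nov 28, 1995 + 12 days = Dec 10, 1995.
Files are sent to the printer: Nov 13, 1995.
Binding is complete: Nov 13, 1995 + 45 days = Dec 28, 1995.
The shipment leaves the bindery: Dec 28, 1995 + 12 days = Jan 9, 1996.
Comparing: printing is complete on Dec 10, 1995 vs the shipment leaves the bindery on Jan 9, 1996. Earlier: printing is complete.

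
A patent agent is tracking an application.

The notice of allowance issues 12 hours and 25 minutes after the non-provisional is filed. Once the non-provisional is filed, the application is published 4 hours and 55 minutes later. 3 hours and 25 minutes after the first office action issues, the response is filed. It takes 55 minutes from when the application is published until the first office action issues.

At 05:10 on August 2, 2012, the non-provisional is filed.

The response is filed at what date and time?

The non-provisional is filed: 05:10 Aug 2, 2012.
The application is published: 05:10 Aug 2, 2012 + 4h55m = 10:05 Aug 2, 2012.
The first office action issues: 10:05 Aug 2, 2012 + 55m = 11:00 Aug 2, 2012.
The response is filed: 11:00 Aug 2, 2012 + 3h25m = 14:25 Aug 2, 2012.

14:25 on August 2, 2012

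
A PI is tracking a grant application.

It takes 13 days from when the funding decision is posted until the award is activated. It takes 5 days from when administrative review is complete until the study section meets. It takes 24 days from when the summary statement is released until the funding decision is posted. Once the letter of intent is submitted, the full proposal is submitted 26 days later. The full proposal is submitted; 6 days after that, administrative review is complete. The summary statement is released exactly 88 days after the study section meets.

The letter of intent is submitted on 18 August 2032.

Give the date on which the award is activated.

27 January 2033

The letter of intent is submitted: Aug 18, 2032.
The full proposal is submitted: Aug 18, 2032 + 26 days = Sep 13, 2032.
Administrative review is complete: Sep 13, 2032 + 6 days = Sep 19, 2032.
The study section meets: Sep 19, 2032 + 5 days = Sep 24, 2032.
The summary statement is released: Sep 24, 2032 + 88 days = Dec 21, 2032.
The funding decision is posted: Dec 21, 2032 + 24 days = Jan 14, 2033.
The award is activated: Jan 14, 2033 + 13 days = Jan 27, 2033.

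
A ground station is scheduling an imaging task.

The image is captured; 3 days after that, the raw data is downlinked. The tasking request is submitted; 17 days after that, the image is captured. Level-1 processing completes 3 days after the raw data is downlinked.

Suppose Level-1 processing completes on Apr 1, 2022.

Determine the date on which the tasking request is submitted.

Mar 9, 2022

Level-1 processing completes: Apr 1, 2022.
The raw data is downlinked: Apr 1, 2022 − 3 days = Mar 29, 2022.
The image is captured: Mar 29, 2022 − 3 days = Mar 26, 2022.
The tasking request is submitted: Mar 26, 2022 − 17 days = Mar 9, 2022.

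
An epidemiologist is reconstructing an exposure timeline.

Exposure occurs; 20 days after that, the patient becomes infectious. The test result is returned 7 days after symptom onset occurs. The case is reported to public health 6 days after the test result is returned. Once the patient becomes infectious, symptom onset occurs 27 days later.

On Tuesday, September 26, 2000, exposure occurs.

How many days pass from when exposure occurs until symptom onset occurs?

Causal path: exposure occurs → the patient becomes infectious → symptom onset occurs.
Total delay along the path: 20 + 27 = 47 days.

47 days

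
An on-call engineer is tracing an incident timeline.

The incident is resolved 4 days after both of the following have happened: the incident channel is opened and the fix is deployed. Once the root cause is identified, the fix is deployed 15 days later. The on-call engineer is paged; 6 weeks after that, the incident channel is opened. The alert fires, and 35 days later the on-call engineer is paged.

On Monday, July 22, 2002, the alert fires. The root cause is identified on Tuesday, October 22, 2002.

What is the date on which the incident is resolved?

Sunday, November 10, 2002

The alert fires: Jul 22, 2002.
The on-call engineer is paged: Jul 22, 2002 + 35 days = Aug 26, 2002.
The incident channel is opened: Aug 26, 2002 + 6 weeks = Oct 7, 2002.
The root cause is identified: Oct 22, 2002.
The fix is deployed: Oct 22, 2002 + 15 days = Nov 6, 2002.
Both prerequisites met — the incident channel is opened (Oct 7, 2002), the fix is deployed (Nov 6, 2002); the later is Nov 6, 2002.
The incident is resolved: Nov 6, 2002 + 4 days = Nov 10, 2002.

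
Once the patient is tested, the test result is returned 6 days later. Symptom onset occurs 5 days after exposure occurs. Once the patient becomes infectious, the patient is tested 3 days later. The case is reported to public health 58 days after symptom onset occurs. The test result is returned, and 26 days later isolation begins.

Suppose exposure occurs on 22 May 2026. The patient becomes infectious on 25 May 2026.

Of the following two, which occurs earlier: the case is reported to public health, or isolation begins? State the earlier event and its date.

Isolation begins — 29 June 2026

Exposure occurs: May 22, 2026.
Symptom onset occurs: May 22, 2026 + 5 days = May 27, 2026.
The case is reported to public health: May 27, 2026 + 58 days = Jul 24, 2026.
The patient becomes infectious: May 25, 2026.
The patient is tested: May 25, 2026 + 3 days = May 28, 2026.
The test result is returned: May 28, 2026 + 6 days = Jun 3, 2026.
Isolation begins: Jun 3, 2026 + 26 days = Jun 29, 2026.
Comparing: the case is reported to public health on Jul 24, 2026 vs isolation begins on Jun 29, 2026. Earlier: isolation begins.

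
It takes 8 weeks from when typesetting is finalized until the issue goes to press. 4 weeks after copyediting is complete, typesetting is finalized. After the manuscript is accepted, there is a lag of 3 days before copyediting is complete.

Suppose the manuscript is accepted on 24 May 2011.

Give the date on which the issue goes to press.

19 August 2011

The manuscript is accepted: May 24, 2011.
Copyediting is complete: May 24, 2011 + 3 days = May 27, 2011.
Typesetting is finalized: May 27, 2011 + 4 weeks = Jun 24, 2011.
The issue goes to press: Jun 24, 2011 + 8 weeks = Aug 19, 2011.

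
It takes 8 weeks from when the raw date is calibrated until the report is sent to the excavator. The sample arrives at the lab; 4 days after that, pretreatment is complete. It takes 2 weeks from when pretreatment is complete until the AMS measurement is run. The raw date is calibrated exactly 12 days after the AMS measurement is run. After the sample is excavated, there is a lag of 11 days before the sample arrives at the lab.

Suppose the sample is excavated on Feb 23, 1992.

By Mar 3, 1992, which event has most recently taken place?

The sample is excavated

The sample is excavated: Feb 23, 1992.
The sample arrives at the lab: Feb 23, 1992 + 11 days = Mar 5, 1992.
Pretreatment is complete: Mar 5, 1992 + 4 days = Mar 9, 1992.
The AMS measurement is run: Mar 9, 1992 + 2 weeks = Mar 23, 1992.
The raw date is calibrated: Mar 23, 1992 + 12 days = Apr 4, 1992.
The report is sent to the excavator: Apr 4, 1992 + 8 weeks = May 30, 1992.
Mar 3, 1992 falls between when the sample is excavated (Feb 23, 1992) and when the sample arrives at the lab (Mar 5, 1992).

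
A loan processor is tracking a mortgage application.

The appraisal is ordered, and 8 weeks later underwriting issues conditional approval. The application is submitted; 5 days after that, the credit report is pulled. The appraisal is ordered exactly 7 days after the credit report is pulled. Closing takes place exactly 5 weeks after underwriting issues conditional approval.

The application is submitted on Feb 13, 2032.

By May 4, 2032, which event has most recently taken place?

Underwriting issues conditional approval

The application is submitted: Feb 13, 2032.
The credit report is pulled: Feb 13, 2032 + 5 days = Feb 18, 2032.
The appraisal is ordered: Feb 18, 2032 + 7 days = Feb 25, 2032.
Underwriting issues conditional approval: Feb 25, 2032 + 8 weeks = Apr 21, 2032.
Closing takes place: Apr 21, 2032 + 5 weeks = May 26, 2032.
May 4, 2032 falls between when underwriting issues conditional approval (Apr 21, 2032) and when closing takes place (May 26, 2032).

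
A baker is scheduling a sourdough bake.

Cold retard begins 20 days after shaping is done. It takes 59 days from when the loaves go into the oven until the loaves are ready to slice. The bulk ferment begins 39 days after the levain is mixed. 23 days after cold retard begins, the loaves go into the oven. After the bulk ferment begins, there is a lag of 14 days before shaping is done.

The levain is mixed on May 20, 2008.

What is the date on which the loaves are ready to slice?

October 22, 2008

The levain is mixed: May 20, 2008.
The bulk ferment begins: May 20, 2008 + 39 days = Jun 28, 2008.
Shaping is done: Jun 28, 2008 + 14 days = Jul 12, 2008.
Cold retard begins: Jul 12, 2008 + 20 days = Aug 1, 2008.
The loaves go into the oven: Aug 1, 2008 + 23 days = Aug 24, 2008.
The loaves are ready to slice: Aug 24, 2008 + 59 days = Oct 22, 2008.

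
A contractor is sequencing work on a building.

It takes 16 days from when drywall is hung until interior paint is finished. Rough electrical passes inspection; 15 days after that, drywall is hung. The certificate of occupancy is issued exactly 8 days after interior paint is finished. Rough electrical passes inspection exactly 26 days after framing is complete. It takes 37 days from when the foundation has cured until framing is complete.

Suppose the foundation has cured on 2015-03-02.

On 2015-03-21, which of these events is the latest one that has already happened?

The foundation has cured: Mar 2, 2015.
Framing is complete: Mar 2, 2015 + 37 days = Apr 8, 2015.
Rough electrical passes inspection: Apr 8, 2015 + 26 days = May 4, 2015.
Drywall is hung: May 4, 2015 + 15 days = May 19, 2015.
Interior paint is finished: May 19, 2015 + 16 days = Jun 4, 2015.
The certificate of occupancy is issued: Jun 4, 2015 + 8 days = Jun 12, 2015.
Mar 21, 2015 falls between when the foundation has cured (Mar 2, 2015) and when framing is complete (Apr 8, 2015).

The foundation has cured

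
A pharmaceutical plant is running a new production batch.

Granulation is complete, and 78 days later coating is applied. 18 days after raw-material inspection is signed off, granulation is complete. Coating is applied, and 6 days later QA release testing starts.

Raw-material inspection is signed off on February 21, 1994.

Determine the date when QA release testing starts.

June 3, 1994

Raw-material inspection is signed off: Feb 21, 1994.
Granulation is complete: Feb 21, 1994 + 18 days = Mar 11, 1994.
Coating is applied: Mar 11, 1994 + 78 days = May 28, 1994.
QA release testing starts: May 28, 1994 + 6 days = Jun 3, 1994.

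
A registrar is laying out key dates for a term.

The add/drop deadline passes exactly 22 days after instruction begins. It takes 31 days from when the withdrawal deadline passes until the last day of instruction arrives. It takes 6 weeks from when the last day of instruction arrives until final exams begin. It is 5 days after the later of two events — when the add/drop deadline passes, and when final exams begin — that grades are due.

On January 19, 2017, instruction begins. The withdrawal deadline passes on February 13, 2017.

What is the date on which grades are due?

Instruction begins: Jan 19, 2017.
The add/drop deadline passes: Jan 19, 2017 + 22 days = Feb 10, 2017.
The withdrawal deadline passes: Feb 13, 2017.
The last day of instruction arrives: Feb 13, 2017 + 31 days = Mar 16, 2017.
Final exams begin: Mar 16, 2017 + 6 weeks = Apr 27, 2017.
Both prerequisites met — the add/drop deadline passes (Feb 10, 2017), final exams begin (Apr 27, 2017); the later is Apr 27, 2017.
Grades are due: Apr 27, 2017 + 5 days = May 2, 2017.

May 2, 2017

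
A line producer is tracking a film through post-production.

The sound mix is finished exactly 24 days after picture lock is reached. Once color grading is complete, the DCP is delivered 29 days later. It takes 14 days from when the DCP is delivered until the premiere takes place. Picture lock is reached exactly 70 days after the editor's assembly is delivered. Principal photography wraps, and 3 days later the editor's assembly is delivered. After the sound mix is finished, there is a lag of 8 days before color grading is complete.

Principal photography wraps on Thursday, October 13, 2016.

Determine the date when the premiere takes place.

Friday, March 10, 2017

Principal photography wraps: Oct 13, 2016.
The editor's assembly is delivered: Oct 13, 2016 + 3 days = Oct 16, 2016.
Picture lock is reached: Oct 16, 2016 + 70 days = Dec 25, 2016.
The sound mix is finished: Dec 25, 2016 + 24 days = Jan 18, 2017.
Color grading is complete: Jan 18, 2017 + 8 days = Jan 26, 2017.
The DCP is delivered: Jan 26, 2017 + 29 days = Feb 24, 2017.
The premiere takes place: Feb 24, 2017 + 14 days = Mar 10, 2017.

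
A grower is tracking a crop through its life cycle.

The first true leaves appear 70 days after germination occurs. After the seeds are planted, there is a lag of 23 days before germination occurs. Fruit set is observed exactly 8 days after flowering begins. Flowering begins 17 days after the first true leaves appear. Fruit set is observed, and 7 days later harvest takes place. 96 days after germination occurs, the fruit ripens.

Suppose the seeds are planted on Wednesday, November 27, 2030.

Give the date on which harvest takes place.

Tuesday, April 1, 2031

The seeds are planted: Nov 27, 2030.
Germination occurs: Nov 27, 2030 + 23 days = Dec 20, 2030.
The first true leaves appear: Dec 20, 2030 + 70 days = Feb 28, 2031.
Flowering begins: Feb 28, 2031 + 17 days = Mar 17, 2031.
Fruit set is observed: Mar 17, 2031 + 8 days = Mar 25, 2031.
Harvest takes place: Mar 25, 2031 + 7 days = Apr 1, 2031.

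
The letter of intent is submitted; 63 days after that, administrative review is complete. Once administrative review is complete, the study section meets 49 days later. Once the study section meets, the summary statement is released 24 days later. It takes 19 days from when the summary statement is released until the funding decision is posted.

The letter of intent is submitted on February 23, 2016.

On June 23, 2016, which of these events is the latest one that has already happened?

The letter of intent is submitted: Feb 23, 2016.
Administrative review is complete: Feb 23, 2016 + 63 days = Apr 26, 2016.
The study section meets: Apr 26, 2016 + 49 days = Jun 14, 2016.
The summary statement is released: Jun 14, 2016 + 24 days = Jul 8, 2016.
The funding decision is posted: Jul 8, 2016 + 19 days = Jul 27, 2016.
Jun 23, 2016 falls between when the study section meets (Jun 14, 2016) and when the summary statement is released (Jul 8, 2016).

The study section meets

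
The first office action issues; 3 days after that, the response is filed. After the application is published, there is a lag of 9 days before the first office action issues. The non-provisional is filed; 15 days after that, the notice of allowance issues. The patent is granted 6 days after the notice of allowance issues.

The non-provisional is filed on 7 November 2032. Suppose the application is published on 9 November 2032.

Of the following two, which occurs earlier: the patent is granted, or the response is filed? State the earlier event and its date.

The response is filed — 21 November 2032

The non-provisional is filed: Nov 7, 2032.
The notice of allowance issues: Nov 7, 2032 + 15 days = Nov 22, 2032.
The patent is granted: Nov 22, 2032 + 6 days = Nov 28, 2032.
The application is published: Nov 9, 2032.
The first office action issues: Nov 9, 2032 + 9 days = Nov 18, 2032.
The response is filed: Nov 18, 2032 + 3 days = Nov 21, 2032.
Comparing: the patent is granted on Nov 28, 2032 vs the response is filed on Nov 21, 2032. Earlier: the response is filed.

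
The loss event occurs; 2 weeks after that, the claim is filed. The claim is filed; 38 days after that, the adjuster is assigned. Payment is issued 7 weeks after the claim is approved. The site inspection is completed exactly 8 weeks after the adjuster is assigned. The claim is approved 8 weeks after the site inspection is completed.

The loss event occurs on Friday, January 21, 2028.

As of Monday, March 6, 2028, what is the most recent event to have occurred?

The loss event occurs: Jan 21, 2028.
The claim is filed: Jan 21, 2028 + 2 weeks = Feb 4, 2028.
The adjuster is assigned: Feb 4, 2028 + 38 days = Mar 13, 2028.
The site inspection is completed: Mar 13, 2028 + 8 weeks = May 8, 2028.
The claim is approved: May 8, 2028 + 8 weeks = Jul 3, 2028.
Payment is issued: Jul 3, 2028 + 7 weeks = Aug 21, 2028.
Mar 6, 2028 falls between when the claim is filed (Feb 4, 2028) and when the adjuster is assigned (Mar 13, 2028).

The claim is filed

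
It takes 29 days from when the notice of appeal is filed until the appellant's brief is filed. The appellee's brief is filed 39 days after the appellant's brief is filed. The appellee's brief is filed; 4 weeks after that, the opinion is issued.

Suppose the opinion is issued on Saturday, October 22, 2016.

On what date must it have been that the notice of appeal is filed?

The opinion is issued: Oct 22, 2016.
The appellee's brief is filed: Oct 22, 2016 − 4 weeks = Sep 24, 2016.
The appellant's brief is filed: Sep 24, 2016 − 39 days = Aug 16, 2016.
The notice of appeal is filed: Aug 16, 2016 − 29 days = Jul 18, 2016.

Monday, July 18, 2016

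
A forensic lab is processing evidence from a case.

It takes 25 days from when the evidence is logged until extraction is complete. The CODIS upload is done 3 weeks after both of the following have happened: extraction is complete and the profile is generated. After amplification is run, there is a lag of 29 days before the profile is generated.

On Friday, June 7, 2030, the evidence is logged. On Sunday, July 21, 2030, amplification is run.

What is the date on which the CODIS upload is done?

The evidence is logged: Jun 7, 2030.
Extraction is complete: Jun 7, 2030 + 25 days = Jul 2, 2030.
Amplification is run: Jul 21, 2030.
The profile is generated: Jul 21, 2030 + 29 days = Aug 19, 2030.
Both prerequisites met — extraction is complete (Jul 2, 2030), the profile is generated (Aug 19, 2030); the later is Aug 19, 2030.
The CODIS upload is done: Aug 19, 2030 + 3 weeks = Sep 9, 2030.

Monday, September 9, 2030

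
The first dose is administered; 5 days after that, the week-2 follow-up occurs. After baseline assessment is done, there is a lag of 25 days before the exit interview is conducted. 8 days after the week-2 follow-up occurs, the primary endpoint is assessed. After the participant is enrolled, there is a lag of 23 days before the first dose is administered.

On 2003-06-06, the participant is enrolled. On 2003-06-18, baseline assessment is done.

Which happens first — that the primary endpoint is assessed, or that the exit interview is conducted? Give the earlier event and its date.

The primary endpoint is assessed — 2003-07-12

The participant is enrolled: Jun 6, 2003.
The first dose is administered: Jun 6, 2003 + 23 days = Jun 29, 2003.
The week-2 follow-up occurs: Jun 29, 2003 + 5 days = Jul 4, 2003.
The primary endpoint is assessed: Jul 4, 2003 + 8 days = Jul 12, 2003.
Baseline assessment is done: Jun 18, 2003.
The exit interview is conducted: Jun 18, 2003 + 25 days = Jul 13, 2003.
Comparing: the primary endpoint is assessed on Jul 12, 2003 vs the exit interview is conducted on Jul 13, 2003. Earlier: the primary endpoint is assessed.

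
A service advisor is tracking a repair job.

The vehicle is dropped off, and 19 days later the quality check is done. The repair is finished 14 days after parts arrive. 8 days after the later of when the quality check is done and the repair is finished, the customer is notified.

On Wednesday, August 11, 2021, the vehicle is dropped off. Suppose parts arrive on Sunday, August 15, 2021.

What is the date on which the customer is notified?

Tuesday, September 7, 2021

The vehicle is dropped off: Aug 11, 2021.
The quality check is done: Aug 11, 2021 + 19 days = Aug 30, 2021.
Parts arrive: Aug 15, 2021.
The repair is finished: Aug 15, 2021 + 14 days = Aug 29, 2021.
Both prerequisites met — the quality check is done (Aug 30, 2021), the repair is finished (Aug 29, 2021); the later is Aug 30, 2021.
The customer is notified: Aug 30, 2021 + 8 days = Sep 7, 2021.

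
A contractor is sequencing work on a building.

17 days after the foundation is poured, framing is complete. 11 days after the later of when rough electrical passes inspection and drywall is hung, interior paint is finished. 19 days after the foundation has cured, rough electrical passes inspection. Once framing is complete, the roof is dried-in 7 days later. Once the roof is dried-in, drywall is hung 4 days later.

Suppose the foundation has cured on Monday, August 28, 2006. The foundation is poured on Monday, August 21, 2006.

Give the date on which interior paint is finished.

The foundation has cured: Aug 28, 2006.
Rough electrical passes inspection: Aug 28, 2006 + 19 days = Sep 16, 2006.
The foundation is poured: Aug 21, 2006.
Framing is complete: Aug 21, 2006 + 17 days = Sep 7, 2006.
The roof is dried-in: Sep 7, 2006 + 7 days = Sep 14, 2006.
Drywall is hung: Sep 14, 2006 + 4 days = Sep 18, 2006.
Both prerequisites met — rough electrical passes inspection (Sep 16, 2006), drywall is hung (Sep 18, 2006); the later is Sep 18, 2006.
Interior paint is finished: Sep 18, 2006 + 11 days = Sep 29, 2006.

Friday, September 29, 2006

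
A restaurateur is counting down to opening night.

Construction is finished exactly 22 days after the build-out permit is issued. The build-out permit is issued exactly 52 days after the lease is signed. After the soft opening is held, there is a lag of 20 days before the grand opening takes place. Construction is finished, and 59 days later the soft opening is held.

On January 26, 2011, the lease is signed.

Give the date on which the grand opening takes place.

The lease is signed: Jan 26, 2011.
The build-out permit is issued: Jan 26, 2011 + 52 days = Mar 19, 2011.
Construction is finished: Mar 19, 2011 + 22 days = Apr 10, 2011.
The soft opening is held: Apr 10, 2011 + 59 days = Jun 8, 2011.
The grand opening takes place: Jun 8, 2011 + 20 days = Jun 28, 2011.

June 28, 2011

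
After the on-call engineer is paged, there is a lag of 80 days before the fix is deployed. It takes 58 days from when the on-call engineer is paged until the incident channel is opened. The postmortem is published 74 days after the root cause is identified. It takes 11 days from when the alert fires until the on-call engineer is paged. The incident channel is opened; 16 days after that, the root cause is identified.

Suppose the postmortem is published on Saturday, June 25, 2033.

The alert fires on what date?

The postmortem is published: Jun 25, 2033.
The root cause is identified: Jun 25, 2033 − 74 days = Apr 12, 2033.
The incident channel is opened: Apr 12, 2033 − 16 days = Mar 27, 2033.
The on-call engineer is paged: Mar 27, 2033 − 58 days = Jan 28, 2033.
The alert fires: Jan 28, 2033 − 11 days = Jan 17, 2033.

Monday, January 17, 2033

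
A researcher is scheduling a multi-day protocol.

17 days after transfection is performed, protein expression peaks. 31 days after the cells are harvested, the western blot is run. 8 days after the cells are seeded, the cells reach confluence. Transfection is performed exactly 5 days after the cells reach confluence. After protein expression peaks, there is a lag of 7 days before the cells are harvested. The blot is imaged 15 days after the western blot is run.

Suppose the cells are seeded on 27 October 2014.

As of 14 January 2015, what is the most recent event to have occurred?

The western blot is run

The cells are seeded: Oct 27, 2014.
The cells reach confluence: Oct 27, 2014 + 8 days = Nov 4, 2014.
Transfection is performed: Nov 4, 2014 + 5 days = Nov 9, 2014.
Protein expression peaks: Nov 9, 2014 + 17 days = Nov 26, 2014.
The cells are harvested: Nov 26, 2014 + 7 days = Dec 3, 2014.
The western blot is run: Dec 3, 2014 + 31 days = Jan 3, 2015.
The blot is imaged: Jan 3, 2015 + 15 days = Jan 18, 2015.
Jan 14, 2015 falls between when the western blot is run (Jan 3, 2015) and when the blot is imaged (Jan 18, 2015).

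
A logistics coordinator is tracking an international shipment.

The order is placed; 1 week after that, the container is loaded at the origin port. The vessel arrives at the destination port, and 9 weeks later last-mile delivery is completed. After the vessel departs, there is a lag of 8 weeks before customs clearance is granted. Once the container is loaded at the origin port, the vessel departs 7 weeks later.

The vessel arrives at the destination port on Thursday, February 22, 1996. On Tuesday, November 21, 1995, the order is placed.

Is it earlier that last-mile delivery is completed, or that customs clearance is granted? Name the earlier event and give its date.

Customs clearance is granted — Tuesday, March 12, 1996

The vessel arrives at the destination port: Feb 22, 1996.
Last-mile delivery is completed: Feb 22, 1996 + 9 weeks = Apr 25, 1996.
The order is placed: Nov 21, 1995.
The container is loaded at the origin port: Nov 21, 1995 + 1 week = Nov 28, 1995.
The vessel departs: Nov 28, 1995 + 7 weeks = Jan 16, 1996.
Customs clearance is granted: Jan 16, 1996 + 8 weeks = Mar 12, 1996.
Comparing: last-mile delivery is completed on Apr 25, 1996 vs customs clearance is granted on Mar 12, 1996. Earlier: customs clearance is granted.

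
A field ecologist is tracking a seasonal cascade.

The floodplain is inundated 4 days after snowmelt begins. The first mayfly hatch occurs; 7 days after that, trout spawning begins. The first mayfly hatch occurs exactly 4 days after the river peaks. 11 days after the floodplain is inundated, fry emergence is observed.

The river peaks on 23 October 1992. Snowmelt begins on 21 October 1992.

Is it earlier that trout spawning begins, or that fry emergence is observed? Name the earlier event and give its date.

Trout spawning begins — 3 November 1992

The river peaks: Oct 23, 1992.
The first mayfly hatch occurs: Oct 23, 1992 + 4 days = Oct 27, 1992.
Trout spawning begins: Oct 27, 1992 + 7 days = Nov 3, 1992.
Snowmelt begins: Oct 21, 1992.
The floodplain is inundated: Oct 21, 1992 + 4 days = Oct 25, 1992.
Fry emergence is observed: Oct 25, 1992 + 11 days = Nov 5, 1992.
Comparing: trout spawning begins on Nov 3, 1992 vs fry emergence is observed on Nov 5, 1992. Earlier: trout spawning begins.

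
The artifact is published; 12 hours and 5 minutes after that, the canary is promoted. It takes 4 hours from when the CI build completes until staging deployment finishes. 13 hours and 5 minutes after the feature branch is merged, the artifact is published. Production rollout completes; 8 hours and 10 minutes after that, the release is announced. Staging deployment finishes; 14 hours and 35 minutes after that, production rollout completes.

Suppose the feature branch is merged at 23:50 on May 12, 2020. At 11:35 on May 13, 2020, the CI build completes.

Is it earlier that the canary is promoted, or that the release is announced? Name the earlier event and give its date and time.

The canary is promoted — 01:00 on May 14, 2020

The feature branch is merged: 23:50 May 12, 2020.
The artifact is published: 23:50 May 12, 2020 + 13h05m = 12:55 May 13, 2020.
The canary is promoted: 12:55 May 13, 2020 + 12h05m = 01:00 May 14, 2020.
The CI build completes: 11:35 May 13, 2020.
Staging deployment finishes: 11:35 May 13, 2020 + 4h = 15:35 May 13, 2020.
Production rollout completes: 15:35 May 13, 2020 + 14h35m = 06:10 May 14, 2020.
The release is announced: 06:10 May 14, 2020 + 8h10m = 14:20 May 14, 2020.
Comparing: the canary is promoted at 01:00 May 14, 2020 vs the release is announced at 14:20 May 14, 2020. Earlier: the canary is promoted.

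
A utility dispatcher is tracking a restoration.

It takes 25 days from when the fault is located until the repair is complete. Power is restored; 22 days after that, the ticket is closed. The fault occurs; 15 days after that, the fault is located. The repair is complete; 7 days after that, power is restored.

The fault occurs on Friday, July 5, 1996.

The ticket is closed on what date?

The fault occurs: Jul 5, 1996.
The fault is located: Jul 5, 1996 + 15 days = Jul 20, 1996.
The repair is complete: Jul 20, 1996 + 25 days = Aug 14, 1996.
Power is restored: Aug 14, 1996 + 7 days = Aug 21, 1996.
The ticket is closed: Aug 21, 1996 + 22 days = Sep 12, 1996.

Thursday, September 12, 1996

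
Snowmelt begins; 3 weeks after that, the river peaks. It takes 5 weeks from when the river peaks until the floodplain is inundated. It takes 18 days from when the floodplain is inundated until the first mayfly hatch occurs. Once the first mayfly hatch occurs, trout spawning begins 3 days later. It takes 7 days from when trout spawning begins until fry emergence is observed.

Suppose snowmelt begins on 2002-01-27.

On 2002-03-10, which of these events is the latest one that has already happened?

Snowmelt begins: Jan 27, 2002.
The river peaks: Jan 27, 2002 + 3 weeks = Feb 17, 2002.
The floodplain is inundated: Feb 17, 2002 + 5 weeks = Mar 24, 2002.
The first mayfly hatch occurs: Mar 24, 2002 + 18 days = Apr 11, 2002.
Trout spawning begins: Apr 11, 2002 + 3 days = Apr 14, 2002.
Fry emergence is observed: Apr 14, 2002 + 7 days = Apr 21, 2002.
Mar 10, 2002 falls between when the river peaks (Feb 17, 2002) and when the floodplain is inundated (Mar 24, 2002).

The river peaks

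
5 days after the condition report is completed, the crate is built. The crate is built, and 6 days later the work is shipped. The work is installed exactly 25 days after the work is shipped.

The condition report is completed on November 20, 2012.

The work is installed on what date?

The condition report is completed: Nov 20, 2012.
The crate is built: Nov 20, 2012 + 5 days = Nov 25, 2012.
The work is shipped: Nov 25, 2012 + 6 days = Dec 1, 2012.
The work is installed: Dec 1, 2012 + 25 days = Dec 26, 2012.

December 26, 2012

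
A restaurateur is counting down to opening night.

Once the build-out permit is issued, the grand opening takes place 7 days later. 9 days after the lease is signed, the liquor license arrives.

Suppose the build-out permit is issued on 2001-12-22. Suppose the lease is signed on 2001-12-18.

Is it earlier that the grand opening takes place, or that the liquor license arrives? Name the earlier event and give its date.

The build-out permit is issued: Dec 22, 2001.
The grand opening takes place: Dec 22, 2001 + 7 days = Dec 29, 2001.
The lease is signed: Dec 18, 2001.
The liquor license arrives: Dec 18, 2001 + 9 days = Dec 27, 2001.
Comparing: the grand opening takes place on Dec 29, 2001 vs the liquor license arrives on Dec 27, 2001. Earlier: the liquor license arrives.

The liquor license arrives — 2001-12-27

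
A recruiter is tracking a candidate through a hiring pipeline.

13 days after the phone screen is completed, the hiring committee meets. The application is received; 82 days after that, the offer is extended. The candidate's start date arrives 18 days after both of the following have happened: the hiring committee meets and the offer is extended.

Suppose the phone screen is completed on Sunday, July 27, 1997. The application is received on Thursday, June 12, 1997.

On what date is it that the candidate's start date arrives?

The phone screen is completed: Jul 27, 1997.
The hiring committee meets: Jul 27, 1997 + 13 days = Aug 9, 1997.
The application is received: Jun 12, 1997.
The offer is extended: Jun 12, 1997 + 82 days = Sep 2, 1997.
Both prerequisites met — the hiring committee meets (Aug 9, 1997), the offer is extended (Sep 2, 1997); the later is Sep 2, 1997.
The candidate's start date arrives: Sep 2, 1997 + 18 days = Sep 20, 1997.

Saturday, September 20, 1997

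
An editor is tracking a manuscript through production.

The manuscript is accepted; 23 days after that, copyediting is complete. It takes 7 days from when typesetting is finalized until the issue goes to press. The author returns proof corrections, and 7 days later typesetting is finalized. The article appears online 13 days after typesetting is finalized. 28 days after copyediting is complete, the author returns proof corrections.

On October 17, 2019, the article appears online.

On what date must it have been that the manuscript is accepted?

The article appears online: Oct 17, 2019.
Typesetting is finalized: Oct 17, 2019 − 13 days = Oct 4, 2019.
The author returns proof corrections: Oct 4, 2019 − 7 days = Sep 27, 2019.
Copyediting is complete: Sep 27, 2019 − 28 days = Aug 30, 2019.
The manuscript is accepted: Aug 30, 2019 − 23 days = Aug 7, 2019.

August 7, 2019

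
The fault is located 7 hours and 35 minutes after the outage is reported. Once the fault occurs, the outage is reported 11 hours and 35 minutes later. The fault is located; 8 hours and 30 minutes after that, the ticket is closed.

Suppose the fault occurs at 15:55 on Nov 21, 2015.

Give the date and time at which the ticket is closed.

19:35 on Nov 22, 2015

The fault occurs: 15:55 Nov 21, 2015.
The outage is reported: 15:55 Nov 21, 2015 + 11h35m = 03:30 Nov 22, 2015.
The fault is located: 03:30 Nov 22, 2015 + 7h35m = 11:05 Nov 22, 2015.
The ticket is closed: 11:05 Nov 22, 2015 + 8h30m = 19:35 Nov 22, 2015.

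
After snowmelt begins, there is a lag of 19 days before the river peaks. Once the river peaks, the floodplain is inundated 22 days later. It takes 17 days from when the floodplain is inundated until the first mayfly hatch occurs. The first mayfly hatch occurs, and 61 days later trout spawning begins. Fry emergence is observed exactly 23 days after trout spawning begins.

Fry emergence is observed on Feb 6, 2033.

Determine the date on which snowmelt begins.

Sep 17, 2032

Fry emergence is observed: Feb 6, 2033.
Trout spawning begins: Feb 6, 2033 − 23 days = Jan 14, 2033.
The first mayfly hatch occurs: Jan 14, 2033 − 61 days = Nov 14, 2032.
The floodplain is inundated: Nov 14, 2032 − 17 days = Oct 28, 2032.
The river peaks: Oct 28, 2032 − 22 days = Oct 6, 2032.
Snowmelt begins: Oct 6, 2032 − 19 days = Sep 17, 2032.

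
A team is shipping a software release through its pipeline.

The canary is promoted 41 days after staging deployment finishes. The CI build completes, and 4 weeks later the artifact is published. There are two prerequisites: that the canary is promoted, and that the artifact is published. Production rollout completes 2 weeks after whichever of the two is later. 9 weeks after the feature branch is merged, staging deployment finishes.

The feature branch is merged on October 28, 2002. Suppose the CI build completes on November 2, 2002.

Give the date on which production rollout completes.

February 23, 2003

The feature branch is merged: Oct 28, 2002.
Staging deployment finishes: Oct 28, 2002 + 9 weeks = Dec 30, 2002.
The canary is promoted: Dec 30, 2002 + 41 days = Feb 9, 2003.
The CI build completes: Nov 2, 2002.
The artifact is published: Nov 2, 2002 + 4 weeks = Nov 30, 2002.
Both prerequisites met — the canary is promoted (Feb 9, 2003), the artifact is published (Nov 30, 2002); the later is Feb 9, 2003.
Production rollout completes: Feb 9, 2003 + 2 weeks = Feb 23, 2003.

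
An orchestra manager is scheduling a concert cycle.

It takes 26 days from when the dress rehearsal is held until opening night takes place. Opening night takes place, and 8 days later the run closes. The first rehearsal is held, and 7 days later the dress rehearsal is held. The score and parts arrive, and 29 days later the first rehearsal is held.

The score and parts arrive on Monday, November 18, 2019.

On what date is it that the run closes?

Monday, January 27, 2020

The score and parts arrive: Nov 18, 2019.
The first rehearsal is held: Nov 18, 2019 + 29 days = Dec 17, 2019.
The dress rehearsal is held: Dec 17, 2019 + 7 days = Dec 24, 2019.
Opening night takes place: Dec 24, 2019 + 26 days = Jan 19, 2020.
The run closes: Jan 19, 2020 + 8 days = Jan 27, 2020.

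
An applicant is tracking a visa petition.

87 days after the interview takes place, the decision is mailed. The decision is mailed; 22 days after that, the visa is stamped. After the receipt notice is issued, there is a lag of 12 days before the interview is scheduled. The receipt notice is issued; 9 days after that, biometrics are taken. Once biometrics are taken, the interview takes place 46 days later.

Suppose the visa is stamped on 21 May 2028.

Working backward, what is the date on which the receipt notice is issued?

9 December 2027

The visa is stamped: May 21, 2028.
The decision is mailed: May 21, 2028 − 22 days = Apr 29, 2028.
The interview takes place: Apr 29, 2028 − 87 days = Feb 2, 2028.
Biometrics are taken: Feb 2, 2028 − 46 days = Dec 18, 2027.
The receipt notice is issued: Dec 18, 2027 − 9 days = Dec 9, 2027.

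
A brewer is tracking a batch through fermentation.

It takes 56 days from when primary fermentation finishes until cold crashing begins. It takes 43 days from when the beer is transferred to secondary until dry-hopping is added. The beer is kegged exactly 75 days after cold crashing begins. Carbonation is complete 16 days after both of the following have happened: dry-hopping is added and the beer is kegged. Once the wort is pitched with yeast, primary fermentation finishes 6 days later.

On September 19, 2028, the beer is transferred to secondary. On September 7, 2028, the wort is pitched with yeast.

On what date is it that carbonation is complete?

The beer is transferred to secondary: Sep 19, 2028.
Dry-hopping is added: Sep 19, 2028 + 43 days = Nov 1, 2028.
The wort is pitched with yeast: Sep 7, 2028.
Primary fermentation finishes: Sep 7, 2028 + 6 days = Sep 13, 2028.
Cold crashing begins: Sep 13, 2028 + 56 days = Nov 8, 2028.
The beer is kegged: Nov 8, 2028 + 75 days = Jan 22, 2029.
Both prerequisites met — dry-hopping is added (Nov 1, 2028), the beer is kegged (Jan 22, 2029); the later is Jan 22, 2029.
Carbonation is complete: Jan 22, 2029 + 16 days = Feb 7, 2029.

February 7, 2029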